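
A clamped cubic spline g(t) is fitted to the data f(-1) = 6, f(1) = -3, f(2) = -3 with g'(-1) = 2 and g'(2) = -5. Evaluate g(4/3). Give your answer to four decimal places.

Write σ_i for g''(x_i). With h_i = 2, 1 and divided differences Δ_i = -9/2, 0, the continuity of g' gives the tridiagonal system
  2·σ_0 + 6·σ_1 + 1·σ_2 = 6(Δ_1 - Δ_0) = 27
Clamped end conditions give two more equations: 2h_0·σ_0 + h_0·σ_1 = 6(Δ_0 - g'(-1)) = -39 and h_1·σ_1 + 2h_1·σ_2 = 6(g'(2) - Δ_1) = -30.
Forward elimination and back-substitution give σ_0 = -199/12, σ_1 = 41/3, σ_2 = -131/6.
On [1, 2], g(t) = -3 - 11/12·(t - 1) + 41/6·(t - 1)² - 71/12·(t - 1)³.
With (t - 1) = 1/3: g(4/3) = -224/81.

-2.7654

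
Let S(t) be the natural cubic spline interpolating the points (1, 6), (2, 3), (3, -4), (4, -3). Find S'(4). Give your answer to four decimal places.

3.4000

Let M_i = S''(x_i). Step sizes h_i = 1, 1, 1; slopes of the chords Δ_i = (y_(i+1) - y_i)/h_i = -3, -7, 1.
  1·M_0 + 4·M_1 + 1·M_2 = 6(Δ_1 - Δ_0) = -24
  1·M_1 + 4·M_2 + 1·M_3 = 6(Δ_2 - Δ_1) = 48
Natural end conditions: M_0 = M_3 = 0.
Solving: M_0 = 0, M_1 = -48/5, M_2 = 72/5, M_3 = 0.
On [3, 4], S'(t) = b_2 + 2c_2·(t - 3) + 3d_2·(t - 3)² with b_2 = Δ_2 - h_2(2M_2 + M_3)/6 = -19/5, c_2 = M_2/2 = 36/5, d_2 = (M_3 - M_2)/(6h_2) = -12/5. So S'(4) = 17/5.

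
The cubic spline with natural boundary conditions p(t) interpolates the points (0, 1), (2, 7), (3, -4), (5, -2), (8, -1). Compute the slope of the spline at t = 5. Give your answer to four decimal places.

With σ_i denoting the second derivative at x_i, h_i = 2, 1, 2, 3, and Δ_i = (y_(i+1) − y_i)/h_i = 3, -11, 1, 1/3:
  2·σ_0 + 6·σ_1 + 1·σ_2 = 6(Δ_1 - Δ_0) = -84
  1·σ_1 + 6·σ_2 + 2·σ_3 = 6(Δ_2 - Δ_1) = 72
  2·σ_2 + 10·σ_3 + 3·σ_4 = 6(Δ_3 - Δ_2) = -4
Natural end conditions: σ_0 = σ_4 = 0.
Hence σ_0 = 0, σ_1 = -2716/163, σ_2 = 2604/163, σ_3 = -586/163, σ_4 = 0.
On [5, 8], p'(t) = b_3 + 2c_3·(t - 5) + 3d_3·(t - 5)² with b_3 = Δ_3 - h_3(2σ_3 + σ_4)/6 = 1921/489, c_3 = σ_3/2 = -293/163, d_3 = (σ_4 - σ_3)/(6h_3) = 293/1467. So p'(5) = 1921/489.

3.9284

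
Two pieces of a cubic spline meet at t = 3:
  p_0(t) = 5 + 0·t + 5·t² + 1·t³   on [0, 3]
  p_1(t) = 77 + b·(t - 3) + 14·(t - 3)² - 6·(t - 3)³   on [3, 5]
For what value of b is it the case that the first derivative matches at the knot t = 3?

p_0'(t) = 0 + 10·t + 3·t², so p_0'(3) = 57. On the right, p_1'(3) = b, so b = 57.

57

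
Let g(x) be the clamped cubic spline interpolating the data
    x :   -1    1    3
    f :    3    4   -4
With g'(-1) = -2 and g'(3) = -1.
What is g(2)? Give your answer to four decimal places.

-0.2188

With M_i denoting the second derivative at x_i, h_i = 2, 2, and Δ_i = (y_(i+1) − y_i)/h_i = 1/2, -4:
  2·M_0 + 8·M_1 + 2·M_2 = 6(Δ_1 - Δ_0) = -27
Clamped end conditions give two more equations: 2h_0·M_0 + h_0·M_1 = 6(Δ_0 - g'(-1)) = 15 and h_1·M_1 + 2h_1·M_2 = 6(g'(3) - Δ_1) = 18.
Forward elimination and back-substitution give M_0 = 59/8, M_1 = -29/4, M_2 = 65/8.
On [1, 3], g(x) = 4 - 15/8·(x - 1) - 29/8·(x - 1)² + 41/32·(x - 1)³.
With (x - 1) = 1: g(2) = -7/32.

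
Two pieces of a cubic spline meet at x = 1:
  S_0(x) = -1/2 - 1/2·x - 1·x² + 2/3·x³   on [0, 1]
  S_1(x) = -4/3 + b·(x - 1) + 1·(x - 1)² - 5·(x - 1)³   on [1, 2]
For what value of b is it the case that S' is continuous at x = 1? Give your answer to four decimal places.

S_0'(x) = -1/2 - 2·x + 2·x², so S_0'(1) = -1/2. On the right, S_1'(1) = b, so b = -1/2.

-0.5000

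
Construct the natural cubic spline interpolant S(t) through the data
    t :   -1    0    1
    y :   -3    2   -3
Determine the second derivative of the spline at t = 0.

-15

Put σ_i = S'' at the i-th knot. Here h = (1, 1) and Δ = (5, -5), so the interior equations h_(i-1)·σ_(i-1) + 2(h_(i-1)+h_i)·σ_i + h_i·σ_(i+1) = 6(Δ_i − Δ_(i-1)) read
  1·σ_0 + 4·σ_1 + 1·σ_2 = 6(Δ_1 - Δ_0) = -60
Natural end conditions: σ_0 = σ_2 = 0.
Forward elimination and back-substitution give σ_0 = 0, σ_1 = -15, σ_2 = 0.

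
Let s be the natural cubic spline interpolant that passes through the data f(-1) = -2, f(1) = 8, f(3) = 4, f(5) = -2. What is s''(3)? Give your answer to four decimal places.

0.6000

With M_i denoting the second derivative at x_i, h_i = 2, 2, 2, and Δ_i = (y_(i+1) − y_i)/h_i = 5, -2, -3:
  2·M_0 + 8·M_1 + 2·M_2 = 6(Δ_1 - Δ_0) = -42
  2·M_1 + 8·M_2 + 2·M_3 = 6(Δ_2 - Δ_1) = -6
Natural end conditions: M_0 = M_3 = 0.
Solving the tridiagonal system: M_0 = 0, M_1 = -27/5, M_2 = 3/5, M_3 = 0.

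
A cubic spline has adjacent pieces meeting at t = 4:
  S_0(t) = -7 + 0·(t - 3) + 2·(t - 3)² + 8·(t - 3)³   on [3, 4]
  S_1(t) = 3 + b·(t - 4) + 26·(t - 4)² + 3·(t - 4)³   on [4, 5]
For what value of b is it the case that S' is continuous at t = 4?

28

S_0'(t) = 0 + 4·(t - 3) + 24·(t - 3)², so S_0'(4) = 28. On the right, S_1'(4) = b, so b = 28.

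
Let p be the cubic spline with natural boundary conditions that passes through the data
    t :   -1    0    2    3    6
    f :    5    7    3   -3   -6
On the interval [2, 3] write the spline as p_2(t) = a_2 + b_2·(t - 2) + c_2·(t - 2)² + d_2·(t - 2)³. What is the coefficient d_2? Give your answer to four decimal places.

1.3360

Let M_i = p''(x_i). Step sizes h_i = 1, 2, 1, 3; slopes of the chords Δ_i = (y_(i+1) - y_i)/h_i = 2, -2, -6, -1.
  1·M_0 + 6·M_1 + 2·M_2 = 6(Δ_1 - Δ_0) = -24
  2·M_1 + 6·M_2 + 1·M_3 = 6(Δ_2 - Δ_1) = -24
  1·M_2 + 8·M_3 + 3·M_4 = 6(Δ_3 - Δ_2) = 30
Natural end conditions: M_0 = M_4 = 0.
Forward elimination and back-substitution give M_0 = 0, M_1 = -342/125, M_2 = -474/125, M_3 = 528/125, M_4 = 0.
On [2, 3], with p_2(t) = a_2 + b_2·(t - 2) + c_2·(t - 2)² + d_2·(t - 2)³: c_2 = M_2/2 = -237/125, d_2 = (M_3 - M_2)/(6h_2) = 167/125, b_2 = Δ_2 - h_2(2M_2 + M_3)/6 = -136/25.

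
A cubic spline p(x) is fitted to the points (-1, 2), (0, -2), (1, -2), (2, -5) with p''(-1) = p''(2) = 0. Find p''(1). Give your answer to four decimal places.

-6.4000

Put M_i = p'' at the i-th knot. Here h = (1, 1, 1) and Δ = (-4, 0, -3), so the interior equations h_(i-1)·M_(i-1) + 2(h_(i-1)+h_i)·M_i + h_i·M_(i+1) = 6(Δ_i − Δ_(i-1)) read
  1·M_0 + 4·M_1 + 1·M_2 = 6(Δ_1 - Δ_0) = 24
  1·M_1 + 4·M_2 + 1·M_3 = 6(Δ_2 - Δ_1) = -18
Natural end conditions: M_0 = M_3 = 0.
Solving: M_0 = 0, M_1 = 38/5, M_2 = -32/5, M_3 = 0.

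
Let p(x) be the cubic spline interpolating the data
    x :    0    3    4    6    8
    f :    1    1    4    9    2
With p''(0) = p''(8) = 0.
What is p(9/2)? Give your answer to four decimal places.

5.8278

Let M_i = p''(x_i). Step sizes h_i = 3, 1, 2, 2; slopes of the chords Δ_i = (y_(i+1) - y_i)/h_i = 0, 3, 5/2, -7/2.
  3·M_0 + 8·M_1 + 1·M_2 = 6(Δ_1 - Δ_0) = 18
  1·M_1 + 6·M_2 + 2·M_3 = 6(Δ_2 - Δ_1) = -3
  2·M_2 + 8·M_3 + 2·M_4 = 6(Δ_3 - Δ_2) = -36
Natural end conditions: M_0 = M_4 = 0.
Hence M_0 = 0, M_1 = 93/43, M_2 = 30/43, M_3 = -201/43, M_4 = 0.
On [4, 6], p(x) = 4 + 309/86·(x - 4) + 15/43·(x - 4)² - 77/172·(x - 4)³.
With (x - 4) = 1/2: p(9/2) = 8019/1376.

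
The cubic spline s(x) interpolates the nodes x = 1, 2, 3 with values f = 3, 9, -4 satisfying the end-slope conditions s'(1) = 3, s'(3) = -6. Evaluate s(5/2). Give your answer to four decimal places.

2.6875

With m_i denoting the second derivative at x_i, h_i = 1, 1, and Δ_i = (y_(i+1) − y_i)/h_i = 6, -13:
  1·m_0 + 4·m_1 + 1·m_2 = 6(Δ_1 - Δ_0) = -114
Clamped end conditions give two more equations: 2h_0·m_0 + h_0·m_1 = 6(Δ_0 - s'(1)) = 18 and h_1·m_1 + 2h_1·m_2 = 6(s'(3) - Δ_1) = 42.
Hence m_0 = 33, m_1 = -48, m_2 = 45.
On [2, 3], s(x) = 9 - 9/2·(x - 2) - 24·(x - 2)² + 31/2·(x - 2)³.
With (x - 2) = 1/2: s(5/2) = 43/16.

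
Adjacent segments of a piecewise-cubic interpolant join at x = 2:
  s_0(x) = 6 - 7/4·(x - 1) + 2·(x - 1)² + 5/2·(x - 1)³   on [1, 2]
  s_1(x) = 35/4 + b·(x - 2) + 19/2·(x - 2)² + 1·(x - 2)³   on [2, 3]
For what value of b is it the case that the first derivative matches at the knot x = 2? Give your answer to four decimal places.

9.7500

s_0'(x) = -7/4 + 4·(x - 1) + 15/2·(x - 1)², so s_0'(2) = 39/4. On the right, s_1'(2) = b, so b = 39/4.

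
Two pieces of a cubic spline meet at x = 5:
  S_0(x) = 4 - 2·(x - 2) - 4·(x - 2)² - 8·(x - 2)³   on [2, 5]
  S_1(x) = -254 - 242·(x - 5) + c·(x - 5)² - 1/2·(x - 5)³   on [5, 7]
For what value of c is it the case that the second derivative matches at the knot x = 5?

S_0''(x) = -8 - 48·(x - 2), so S_0''(5) = -152. On the right, S_1''(5) = 2c, so c = -76.

-76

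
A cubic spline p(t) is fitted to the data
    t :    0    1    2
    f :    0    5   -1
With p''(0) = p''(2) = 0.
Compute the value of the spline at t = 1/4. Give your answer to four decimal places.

Write M_i for p''(x_i). With h_i = 1, 1 and divided differences Δ_i = 5, -6, the continuity of p' gives the tridiagonal system
  1·M_0 + 4·M_1 + 1·M_2 = 6(Δ_1 - Δ_0) = -66
Natural end conditions: M_0 = M_2 = 0.
Forward elimination and back-substitution give M_0 = 0, M_1 = -33/2, M_2 = 0.
On [0, 1], p(t) = 0 + 31/4·t + 0·t² - 11/4·t³.
With t = 1/4: p(1/4) = 485/256.

1.8945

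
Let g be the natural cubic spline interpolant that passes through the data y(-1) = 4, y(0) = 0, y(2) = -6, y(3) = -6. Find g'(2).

Let M_i = g''(x_i). Step sizes h_i = 1, 2, 1; slopes of the chords Δ_i = (y_(i+1) - y_i)/h_i = -4, -3, 0.
  1·M_0 + 6·M_1 + 2·M_2 = 6(Δ_1 - Δ_0) = 6
  2·M_1 + 6·M_2 + 1·M_3 = 6(Δ_2 - Δ_1) = 18
Natural end conditions: M_0 = M_3 = 0.
Forward elimination and back-substitution give M_0 = 0, M_1 = 0, M_2 = 3, M_3 = 0.
On [2, 3], g'(t) = b_2 + 2c_2·(t - 2) + 3d_2·(t - 2)² with b_2 = Δ_2 - h_2(2M_2 + M_3)/6 = -1, c_2 = M_2/2 = 3/2, d_2 = (M_3 - M_2)/(6h_2) = -1/2. So g'(2) = -1.

-1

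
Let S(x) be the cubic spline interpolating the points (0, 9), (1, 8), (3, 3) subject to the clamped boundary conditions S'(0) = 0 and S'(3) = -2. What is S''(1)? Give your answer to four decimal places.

With m_i denoting the second derivative at x_i, h_i = 1, 2, and Δ_i = (y_(i+1) − y_i)/h_i = -1, -5/2:
  1·m_0 + 6·m_1 + 2·m_2 = 6(Δ_1 - Δ_0) = -9
Clamped end conditions give two more equations: 2h_0·m_0 + h_0·m_1 = 6(Δ_0 - S'(0)) = -6 and h_1·m_1 + 2h_1·m_2 = 6(S'(3) - Δ_1) = 3.
Solving the tridiagonal system: m_0 = -13/6, m_1 = -5/3, m_2 = 19/12.

-1.6667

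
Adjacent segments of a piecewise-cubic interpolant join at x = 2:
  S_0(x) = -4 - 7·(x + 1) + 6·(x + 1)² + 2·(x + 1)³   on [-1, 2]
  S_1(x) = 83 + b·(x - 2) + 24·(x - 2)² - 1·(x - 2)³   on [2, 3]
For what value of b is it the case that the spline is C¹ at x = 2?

S_0'(x) = -7 + 12·(x + 1) + 6·(x + 1)², so S_0'(2) = 83. On the right, S_1'(2) = b, so b = 83.

83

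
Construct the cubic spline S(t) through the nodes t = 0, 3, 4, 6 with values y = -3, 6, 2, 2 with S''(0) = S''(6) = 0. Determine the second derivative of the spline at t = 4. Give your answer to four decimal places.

Put m_i = S'' at the i-th knot. Here h = (3, 1, 2) and Δ = (3, -4, 0), so the interior equations h_(i-1)·m_(i-1) + 2(h_(i-1)+h_i)·m_i + h_i·m_(i+1) = 6(Δ_i − Δ_(i-1)) read
  3·m_0 + 8·m_1 + 1·m_2 = 6(Δ_1 - Δ_0) = -42
  1·m_1 + 6·m_2 + 2·m_3 = 6(Δ_2 - Δ_1) = 24
Natural end conditions: m_0 = m_3 = 0.
Solving: m_0 = 0, m_1 = -276/47, m_2 = 234/47, m_3 = 0.

4.9787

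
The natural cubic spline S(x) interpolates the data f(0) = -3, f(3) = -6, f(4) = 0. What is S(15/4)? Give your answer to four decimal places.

Let M_i = S''(x_i). Step sizes h_i = 3, 1; slopes of the chords Δ_i = (y_(i+1) - y_i)/h_i = -1, 6.
  3·M_0 + 8·M_1 + 1·M_2 = 6(Δ_1 - Δ_0) = 42
Natural end conditions: M_0 = M_2 = 0.
Solving: M_0 = 0, M_1 = 21/4, M_2 = 0.
On [3, 4], S(x) = -6 + 17/4·(x - 3) + 21/8·(x - 3)² - 7/8·(x - 3)³.
With (x - 3) = 3/4: S(15/4) = -873/512.

-1.7051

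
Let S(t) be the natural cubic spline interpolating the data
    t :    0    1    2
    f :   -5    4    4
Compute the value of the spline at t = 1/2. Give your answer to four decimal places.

0.3438

With M_i denoting the second derivative at x_i, h_i = 1, 1, and Δ_i = (y_(i+1) − y_i)/h_i = 9, 0:
  1·M_0 + 4·M_1 + 1·M_2 = 6(Δ_1 - Δ_0) = -54
Natural end conditions: M_0 = M_2 = 0.
Hence M_0 = 0, M_1 = -27/2, M_2 = 0.
On [0, 1], S(t) = -5 + 45/4·t + 0·t² - 9/4·t³.
With t = 1/2: S(1/2) = 11/32.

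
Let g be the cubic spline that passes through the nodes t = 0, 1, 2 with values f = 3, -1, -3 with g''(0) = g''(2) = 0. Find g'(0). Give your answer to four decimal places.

With m_i denoting the second derivative at x_i, h_i = 1, 1, and Δ_i = (y_(i+1) − y_i)/h_i = -4, -2:
  1·m_0 + 4·m_1 + 1·m_2 = 6(Δ_1 - Δ_0) = 12
Natural end conditions: m_0 = m_2 = 0.
Hence m_0 = 0, m_1 = 3, m_2 = 0.
On [0, 1], g'(t) = b_0 + 2c_0·t + 3d_0·t² with b_0 = Δ_0 - h_0(2m_0 + m_1)/6 = -9/2, c_0 = m_0/2 = 0, d_0 = (m_1 - m_0)/(6h_0) = 1/2. So g'(0) = -9/2.

-4.5000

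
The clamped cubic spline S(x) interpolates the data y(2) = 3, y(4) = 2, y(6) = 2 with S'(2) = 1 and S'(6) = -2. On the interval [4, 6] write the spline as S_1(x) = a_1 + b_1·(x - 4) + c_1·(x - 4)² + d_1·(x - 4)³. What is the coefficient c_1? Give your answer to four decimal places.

1.1250

Write m_i for S''(x_i). With h_i = 2, 2 and divided differences Δ_i = -1/2, 0, the continuity of S' gives the tridiagonal system
  2·m_0 + 8·m_1 + 2·m_2 = 6(Δ_1 - Δ_0) = 3
Clamped end conditions give two more equations: 2h_0·m_0 + h_0·m_1 = 6(Δ_0 - S'(2)) = -9 and h_1·m_1 + 2h_1·m_2 = 6(S'(6) - Δ_1) = -12.
Solving: m_0 = -27/8, m_1 = 9/4, m_2 = -33/8.
On [4, 6], with S_1(x) = a_1 + b_1·(x - 4) + c_1·(x - 4)² + d_1·(x - 4)³: c_1 = m_1/2 = 9/8, d_1 = (m_2 - m_1)/(6h_1) = -17/32, b_1 = Δ_1 - h_1(2m_1 + m_2)/6 = -1/8.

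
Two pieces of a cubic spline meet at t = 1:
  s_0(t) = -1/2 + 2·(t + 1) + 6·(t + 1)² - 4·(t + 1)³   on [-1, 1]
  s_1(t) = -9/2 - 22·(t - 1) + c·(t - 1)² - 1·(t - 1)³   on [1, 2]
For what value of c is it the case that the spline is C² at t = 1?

-18

s_0''(t) = 12 - 24·(t + 1), so s_0''(1) = -36. On the right, s_1''(1) = 2c, so c = -18.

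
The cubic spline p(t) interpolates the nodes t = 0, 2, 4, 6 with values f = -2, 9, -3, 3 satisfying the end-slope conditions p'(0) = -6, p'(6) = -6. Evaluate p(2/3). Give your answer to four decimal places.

Let m_i = p''(x_i). Step sizes h_i = 2, 2, 2; slopes of the chords Δ_i = (y_(i+1) - y_i)/h_i = 11/2, -6, 3.
  2·m_0 + 8·m_1 + 2·m_2 = 6(Δ_1 - Δ_0) = -69
  2·m_1 + 8·m_2 + 2·m_3 = 6(Δ_2 - Δ_1) = 54
Clamped end conditions give two more equations: 2h_0·m_0 + h_0·m_1 = 6(Δ_0 - p'(0)) = 69 and h_2·m_2 + 2h_2·m_3 = 6(p'(6) - Δ_2) = -54.
Hence m_0 = 271/10, m_1 = -197/10, m_2 = 86/5, m_3 = -221/10.
On [0, 2], p(t) = -2 - 6·t + 271/20·t² - 39/10·t³.
With t = 2/3: p(2/3) = -17/15.

-1.1333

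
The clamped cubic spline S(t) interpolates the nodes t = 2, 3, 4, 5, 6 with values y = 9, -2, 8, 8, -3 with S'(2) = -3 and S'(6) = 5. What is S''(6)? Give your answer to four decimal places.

Let σ_i = S''(x_i). Step sizes h_i = 1, 1, 1, 1; slopes of the chords Δ_i = (y_(i+1) - y_i)/h_i = -11, 10, 0, -11.
  1·σ_0 + 4·σ_1 + 1·σ_2 = 6(Δ_1 - Δ_0) = 126
  1·σ_1 + 4·σ_2 + 1·σ_3 = 6(Δ_2 - Δ_1) = -60
  1·σ_2 + 4·σ_3 + 1·σ_4 = 6(Δ_3 - Δ_2) = -66
Clamped end conditions give two more equations: 2h_0·σ_0 + h_0·σ_1 = 6(Δ_0 - S'(2)) = -48 and h_3·σ_3 + 2h_3·σ_4 = 6(S'(6) - Δ_3) = 96.
Solving: σ_0 = -677/14, σ_1 = 341/7, σ_2 = -41/2, σ_3 = -187/7, σ_4 = 859/14.

61.3571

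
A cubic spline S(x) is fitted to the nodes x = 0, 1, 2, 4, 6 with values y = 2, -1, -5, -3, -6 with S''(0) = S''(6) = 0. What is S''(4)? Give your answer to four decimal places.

-3.5536

Put M_i = S'' at the i-th knot. Here h = (1, 1, 2, 2) and Δ = (-3, -4, 1, -3/2), so the interior equations h_(i-1)·M_(i-1) + 2(h_(i-1)+h_i)·M_i + h_i·M_(i+1) = 6(Δ_i − Δ_(i-1)) read
  1·M_0 + 4·M_1 + 1·M_2 = 6(Δ_1 - Δ_0) = -6
  1·M_1 + 6·M_2 + 2·M_3 = 6(Δ_2 - Δ_1) = 30
  2·M_2 + 8·M_3 + 2·M_4 = 6(Δ_3 - Δ_2) = -15
Natural end conditions: M_0 = M_4 = 0.
Solving: M_0 = 0, M_1 = -89/28, M_2 = 47/7, M_3 = -199/56, M_4 = 0.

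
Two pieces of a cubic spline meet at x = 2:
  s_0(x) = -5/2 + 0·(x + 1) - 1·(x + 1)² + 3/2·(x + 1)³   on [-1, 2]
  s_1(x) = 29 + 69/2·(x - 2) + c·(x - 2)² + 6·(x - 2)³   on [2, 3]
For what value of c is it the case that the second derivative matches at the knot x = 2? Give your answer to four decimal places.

s_0''(x) = -2 + 9·(x + 1), so s_0''(2) = 25. On the right, s_1''(2) = 2c, so c = 25/2.

12.5000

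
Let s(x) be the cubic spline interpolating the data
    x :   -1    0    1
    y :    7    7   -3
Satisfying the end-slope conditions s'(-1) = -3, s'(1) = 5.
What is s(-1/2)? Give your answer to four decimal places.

Put m_i = s'' at the i-th knot. Here h = (1, 1) and Δ = (0, -10), so the interior equations h_(i-1)·m_(i-1) + 2(h_(i-1)+h_i)·m_i + h_i·m_(i+1) = 6(Δ_i − Δ_(i-1)) read
  1·m_0 + 4·m_1 + 1·m_2 = 6(Δ_1 - Δ_0) = -60
Clamped end conditions give two more equations: 2h_0·m_0 + h_0·m_1 = 6(Δ_0 - s'(-1)) = 18 and h_1·m_1 + 2h_1·m_2 = 6(s'(1) - Δ_1) = 90.
Hence m_0 = 28, m_1 = -38, m_2 = 64.
On [-1, 0], s(x) = 7 - 3·(x + 1) + 14·(x + 1)² - 11·(x + 1)³.
With (x + 1) = 1/2: s(-1/2) = 61/8.

7.6250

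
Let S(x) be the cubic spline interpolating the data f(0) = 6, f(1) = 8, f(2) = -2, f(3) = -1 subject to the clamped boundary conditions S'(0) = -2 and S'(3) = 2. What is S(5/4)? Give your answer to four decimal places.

6.1781

Let m_i = S''(x_i). Step sizes h_i = 1, 1, 1; slopes of the chords Δ_i = (y_(i+1) - y_i)/h_i = 2, -10, 1.
  1·m_0 + 4·m_1 + 1·m_2 = 6(Δ_1 - Δ_0) = -72
  1·m_1 + 4·m_2 + 1·m_3 = 6(Δ_2 - Δ_1) = 66
Clamped end conditions give two more equations: 2h_0·m_0 + h_0·m_1 = 6(Δ_0 - S'(0)) = 24 and h_2·m_2 + 2h_2·m_3 = 6(S'(3) - Δ_2) = 6.
Solving the tridiagonal system: m_0 = 418/15, m_1 = -476/15, m_2 = 406/15, m_3 = -158/15.
On [1, 2], S(x) = 8 - 59/15·(x - 1) - 238/15·(x - 1)² + 49/5·(x - 1)³.
With (x - 1) = 1/4: S(5/4) = 1977/320.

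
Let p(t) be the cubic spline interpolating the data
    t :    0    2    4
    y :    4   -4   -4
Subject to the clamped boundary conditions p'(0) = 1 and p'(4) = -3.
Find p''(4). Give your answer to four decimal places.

Write σ_i for p''(x_i). With h_i = 2, 2 and divided differences Δ_i = -4, 0, the continuity of p' gives the tridiagonal system
  2·σ_0 + 8·σ_1 + 2·σ_2 = 6(Δ_1 - Δ_0) = 24
Clamped end conditions give two more equations: 2h_0·σ_0 + h_0·σ_1 = 6(Δ_0 - p'(0)) = -30 and h_1·σ_1 + 2h_1·σ_2 = 6(p'(4) - Δ_1) = -18.
Forward elimination and back-substitution give σ_0 = -23/2, σ_1 = 8, σ_2 = -17/2.

-8.5000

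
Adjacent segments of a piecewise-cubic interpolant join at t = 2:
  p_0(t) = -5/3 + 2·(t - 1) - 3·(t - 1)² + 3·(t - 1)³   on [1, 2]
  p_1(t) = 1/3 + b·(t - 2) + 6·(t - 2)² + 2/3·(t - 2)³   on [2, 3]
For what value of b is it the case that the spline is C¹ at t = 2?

p_0'(t) = 2 - 6·(t - 1) + 9·(t - 1)², so p_0'(2) = 5. On the right, p_1'(2) = b, so b = 5.

5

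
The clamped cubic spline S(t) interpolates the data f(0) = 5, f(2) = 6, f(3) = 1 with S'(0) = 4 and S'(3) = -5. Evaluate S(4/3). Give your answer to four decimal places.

7.4444

With σ_i denoting the second derivative at x_i, h_i = 2, 1, and Δ_i = (y_(i+1) − y_i)/h_i = 1/2, -5:
  2·σ_0 + 6·σ_1 + 1·σ_2 = 6(Δ_1 - Δ_0) = -33
Clamped end conditions give two more equations: 2h_0·σ_0 + h_0·σ_1 = 6(Δ_0 - S'(0)) = -21 and h_1·σ_1 + 2h_1·σ_2 = 6(S'(3) - Δ_1) = 0.
Forward elimination and back-substitution give σ_0 = -11/4, σ_1 = -5, σ_2 = 5/2.
On [0, 2], S(t) = 5 + 4·t - 11/8·t² - 3/16·t³.
With t = 4/3: S(4/3) = 67/9.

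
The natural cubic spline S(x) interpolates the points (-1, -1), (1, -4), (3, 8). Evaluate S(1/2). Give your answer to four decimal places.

With M_i denoting the second derivative at x_i, h_i = 2, 2, and Δ_i = (y_(i+1) − y_i)/h_i = -3/2, 6:
  2·M_0 + 8·M_1 + 2·M_2 = 6(Δ_1 - Δ_0) = 45
Natural end conditions: M_0 = M_2 = 0.
Forward elimination and back-substitution give M_0 = 0, M_1 = 45/8, M_2 = 0.
On [-1, 1], S(x) = -1 - 27/8·(x + 1) + 0·(x + 1)² + 15/32·(x + 1)³.
With (x + 1) = 3/2: S(1/2) = -1147/256.

-4.4805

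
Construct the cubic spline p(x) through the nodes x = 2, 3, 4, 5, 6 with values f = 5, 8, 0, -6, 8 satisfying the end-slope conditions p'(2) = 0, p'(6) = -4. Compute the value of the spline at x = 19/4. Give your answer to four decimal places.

-7.1074

Let m_i = p''(x_i). Step sizes h_i = 1, 1, 1, 1; slopes of the chords Δ_i = (y_(i+1) - y_i)/h_i = 3, -8, -6, 14.
  1·m_0 + 4·m_1 + 1·m_2 = 6(Δ_1 - Δ_0) = -66
  1·m_1 + 4·m_2 + 1·m_3 = 6(Δ_2 - Δ_1) = 12
  1·m_2 + 4·m_3 + 1·m_4 = 6(Δ_3 - Δ_2) = 120
Clamped end conditions give two more equations: 2h_0·m_0 + h_0·m_1 = 6(Δ_0 - p'(2)) = 18 and h_3·m_3 + 2h_3·m_4 = 6(p'(6) - Δ_3) = -108.
Solving the tridiagonal system: m_0 = 533/28, m_1 = -281/14, m_2 = -19/4, m_3 = 715/14, m_4 = -2227/28.
On [4, 5], p(x) = 0 - 181/14·(x - 4) - 19/8·(x - 4)² + 521/56·(x - 4)³.
With (x - 4) = 3/4: p(19/4) = -3639/512.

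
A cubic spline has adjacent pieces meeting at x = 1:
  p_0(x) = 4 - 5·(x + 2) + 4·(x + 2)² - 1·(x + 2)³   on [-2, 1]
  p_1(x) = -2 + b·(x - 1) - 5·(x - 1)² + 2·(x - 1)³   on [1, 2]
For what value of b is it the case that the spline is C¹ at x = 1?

-8

p_0'(x) = -5 + 8·(x + 2) - 3·(x + 2)², so p_0'(1) = -8. On the right, p_1'(1) = b, so b = -8.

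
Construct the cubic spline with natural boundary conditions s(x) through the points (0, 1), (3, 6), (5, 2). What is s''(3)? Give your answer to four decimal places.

Let M_i = s''(x_i). Step sizes h_i = 3, 2; slopes of the chords Δ_i = (y_(i+1) - y_i)/h_i = 5/3, -2.
  3·M_0 + 10·M_1 + 2·M_2 = 6(Δ_1 - Δ_0) = -22
Natural end conditions: M_0 = M_2 = 0.
Solving: M_0 = 0, M_1 = -11/5, M_2 = 0.

-2.2000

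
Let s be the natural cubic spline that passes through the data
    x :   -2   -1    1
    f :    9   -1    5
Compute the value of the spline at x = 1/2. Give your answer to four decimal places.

Put M_i = s'' at the i-th knot. Here h = (1, 2) and Δ = (-10, 3), so the interior equations h_(i-1)·M_(i-1) + 2(h_(i-1)+h_i)·M_i + h_i·M_(i+1) = 6(Δ_i − Δ_(i-1)) read
  1·M_0 + 6·M_1 + 2·M_2 = 6(Δ_1 - Δ_0) = 78
Natural end conditions: M_0 = M_2 = 0.
Solving the tridiagonal system: M_0 = 0, M_1 = 13, M_2 = 0.
On [-1, 1], s(x) = -1 - 17/3·(x + 1) + 13/2·(x + 1)² - 13/12·(x + 1)³.
With (x + 1) = 3/2: s(1/2) = 47/32.

1.4688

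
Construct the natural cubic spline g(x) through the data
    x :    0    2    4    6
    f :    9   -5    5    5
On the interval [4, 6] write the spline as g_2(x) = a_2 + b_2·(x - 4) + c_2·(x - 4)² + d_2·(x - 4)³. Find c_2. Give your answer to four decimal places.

-3.2000

Write M_i for g''(x_i). With h_i = 2, 2, 2 and divided differences Δ_i = -7, 5, 0, the continuity of g' gives the tridiagonal system
  2·M_0 + 8·M_1 + 2·M_2 = 6(Δ_1 - Δ_0) = 72
  2·M_1 + 8·M_2 + 2·M_3 = 6(Δ_2 - Δ_1) = -30
Natural end conditions: M_0 = M_3 = 0.
Forward elimination and back-substitution give M_0 = 0, M_1 = 53/5, M_2 = -32/5, M_3 = 0.
On [4, 6], with g_2(x) = a_2 + b_2·(x - 4) + c_2·(x - 4)² + d_2·(x - 4)³: c_2 = M_2/2 = -16/5, d_2 = (M_3 - M_2)/(6h_2) = 8/15, b_2 = Δ_2 - h_2(2M_2 + M_3)/6 = 64/15.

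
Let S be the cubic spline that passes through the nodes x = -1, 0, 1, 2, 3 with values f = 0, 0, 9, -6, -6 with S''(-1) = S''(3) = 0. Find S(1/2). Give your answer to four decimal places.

6.0670

With σ_i denoting the second derivative at x_i, h_i = 1, 1, 1, 1, and Δ_i = (y_(i+1) − y_i)/h_i = 0, 9, -15, 0:
  1·σ_0 + 4·σ_1 + 1·σ_2 = 6(Δ_1 - Δ_0) = 54
  1·σ_1 + 4·σ_2 + 1·σ_3 = 6(Δ_2 - Δ_1) = -144
  1·σ_2 + 4·σ_3 + 1·σ_4 = 6(Δ_3 - Δ_2) = 90
Natural end conditions: σ_0 = σ_4 = 0.
Forward elimination and back-substitution give σ_0 = 0, σ_1 = 369/14, σ_2 = -360/7, σ_3 = 495/14, σ_4 = 0.
On [0, 1], S(x) = 0 + 123/14·x + 369/28·x² - 363/28·x³.
With x = 1/2: S(1/2) = 1359/224.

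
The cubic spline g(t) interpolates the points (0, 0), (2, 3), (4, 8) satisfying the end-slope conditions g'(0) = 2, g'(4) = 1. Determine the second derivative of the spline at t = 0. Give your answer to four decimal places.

Let M_i = g''(x_i). Step sizes h_i = 2, 2; slopes of the chords Δ_i = (y_(i+1) - y_i)/h_i = 3/2, 5/2.
  2·M_0 + 8·M_1 + 2·M_2 = 6(Δ_1 - Δ_0) = 6
Clamped end conditions give two more equations: 2h_0·M_0 + h_0·M_1 = 6(Δ_0 - g'(0)) = -3 and h_1·M_1 + 2h_1·M_2 = 6(g'(4) - Δ_1) = -9.
Forward elimination and back-substitution give M_0 = -7/4, M_1 = 2, M_2 = -13/4.

-1.7500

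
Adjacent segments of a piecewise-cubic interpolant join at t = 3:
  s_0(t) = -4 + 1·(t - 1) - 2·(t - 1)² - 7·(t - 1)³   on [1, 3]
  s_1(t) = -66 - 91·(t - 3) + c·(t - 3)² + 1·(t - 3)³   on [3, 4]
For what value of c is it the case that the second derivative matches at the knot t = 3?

s_0''(t) = -4 - 42·(t - 1), so s_0''(3) = -88. On the right, s_1''(3) = 2c, so c = -44.

-44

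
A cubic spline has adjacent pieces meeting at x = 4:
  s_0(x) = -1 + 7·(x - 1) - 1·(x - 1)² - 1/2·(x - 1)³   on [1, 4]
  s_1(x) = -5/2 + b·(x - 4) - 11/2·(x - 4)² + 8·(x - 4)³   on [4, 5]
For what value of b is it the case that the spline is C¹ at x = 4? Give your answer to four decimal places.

-12.5000

s_0'(x) = 7 - 2·(x - 1) - 3/2·(x - 1)², so s_0'(4) = -25/2. On the right, s_1'(4) = b, so b = -25/2.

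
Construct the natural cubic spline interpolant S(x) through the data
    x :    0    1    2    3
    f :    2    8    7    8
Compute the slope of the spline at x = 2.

-1

With σ_i denoting the second derivative at x_i, h_i = 1, 1, 1, and Δ_i = (y_(i+1) − y_i)/h_i = 6, -1, 1:
  1·σ_0 + 4·σ_1 + 1·σ_2 = 6(Δ_1 - Δ_0) = -42
  1·σ_1 + 4·σ_2 + 1·σ_3 = 6(Δ_2 - Δ_1) = 12
Natural end conditions: σ_0 = σ_3 = 0.
Forward elimination and back-substitution give σ_0 = 0, σ_1 = -12, σ_2 = 6, σ_3 = 0.
On [2, 3], S'(x) = b_2 + 2c_2·(x - 2) + 3d_2·(x - 2)² with b_2 = Δ_2 - h_2(2σ_2 + σ_3)/6 = -1, c_2 = σ_2/2 = 3, d_2 = (σ_3 - σ_2)/(6h_2) = -1. So S'(2) = -1.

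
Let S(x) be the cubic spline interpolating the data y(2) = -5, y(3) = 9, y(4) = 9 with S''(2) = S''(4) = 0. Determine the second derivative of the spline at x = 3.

-21

Write m_i for S''(x_i). With h_i = 1, 1 and divided differences Δ_i = 14, 0, the continuity of S' gives the tridiagonal system
  1·m_0 + 4·m_1 + 1·m_2 = 6(Δ_1 - Δ_0) = -84
Natural end conditions: m_0 = m_2 = 0.
Solving: m_0 = 0, m_1 = -21, m_2 = 0.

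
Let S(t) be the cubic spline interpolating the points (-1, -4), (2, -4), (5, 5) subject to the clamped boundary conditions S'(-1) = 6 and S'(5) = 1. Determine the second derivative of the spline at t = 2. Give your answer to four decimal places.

Put M_i = S'' at the i-th knot. Here h = (3, 3) and Δ = (0, 3), so the interior equations h_(i-1)·M_(i-1) + 2(h_(i-1)+h_i)·M_i + h_i·M_(i+1) = 6(Δ_i − Δ_(i-1)) read
  3·M_0 + 12·M_1 + 3·M_2 = 6(Δ_1 - Δ_0) = 18
Clamped end conditions give two more equations: 2h_0·M_0 + h_0·M_1 = 6(Δ_0 - S'(-1)) = -36 and h_1·M_1 + 2h_1·M_2 = 6(S'(5) - Δ_1) = -12.
Solving: M_0 = -25/3, M_1 = 14/3, M_2 = -13/3.

4.6667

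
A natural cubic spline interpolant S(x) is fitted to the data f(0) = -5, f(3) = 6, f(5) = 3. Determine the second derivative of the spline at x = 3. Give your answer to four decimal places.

-3.1000

Write m_i for S''(x_i). With h_i = 3, 2 and divided differences Δ_i = 11/3, -3/2, the continuity of S' gives the tridiagonal system
  3·m_0 + 10·m_1 + 2·m_2 = 6(Δ_1 - Δ_0) = -31
Natural end conditions: m_0 = m_2 = 0.
Hence m_0 = 0, m_1 = -31/10, m_2 = 0.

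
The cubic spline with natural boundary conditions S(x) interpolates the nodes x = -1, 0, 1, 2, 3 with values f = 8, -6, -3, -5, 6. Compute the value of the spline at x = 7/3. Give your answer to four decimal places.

Write M_i for S''(x_i). With h_i = 1, 1, 1, 1 and divided differences Δ_i = -14, 3, -2, 11, the continuity of S' gives the tridiagonal system
  1·M_0 + 4·M_1 + 1·M_2 = 6(Δ_1 - Δ_0) = 102
  1·M_1 + 4·M_2 + 1·M_3 = 6(Δ_2 - Δ_1) = -30
  1·M_2 + 4·M_3 + 1·M_4 = 6(Δ_3 - Δ_2) = 78
Natural end conditions: M_0 = M_4 = 0.
Hence M_0 = 0, M_1 = 216/7, M_2 = -150/7, M_3 = 174/7, M_4 = 0.
On [2, 3], S(x) = -5 + 19/7·(x - 2) + 87/7·(x - 2)² - 29/7·(x - 2)³.
With (x - 2) = 1/3: S(7/3) = -542/189.

-2.8677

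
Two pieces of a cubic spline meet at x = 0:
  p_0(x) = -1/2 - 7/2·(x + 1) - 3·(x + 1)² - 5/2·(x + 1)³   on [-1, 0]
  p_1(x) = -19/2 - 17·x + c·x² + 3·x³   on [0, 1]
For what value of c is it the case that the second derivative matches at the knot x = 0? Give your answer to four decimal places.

p_0''(x) = -6 - 15·(x + 1), so p_0''(0) = -21. On the right, p_1''(0) = 2c, so c = -21/2.

-10.5000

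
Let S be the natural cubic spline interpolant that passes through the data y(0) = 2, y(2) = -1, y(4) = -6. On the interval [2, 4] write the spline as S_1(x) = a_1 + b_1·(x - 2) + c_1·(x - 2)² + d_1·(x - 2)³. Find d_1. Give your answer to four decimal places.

0.0625

Let σ_i = S''(x_i). Step sizes h_i = 2, 2; slopes of the chords Δ_i = (y_(i+1) - y_i)/h_i = -3/2, -5/2.
  2·σ_0 + 8·σ_1 + 2·σ_2 = 6(Δ_1 - Δ_0) = -6
Natural end conditions: σ_0 = σ_2 = 0.
Solving the tridiagonal system: σ_0 = 0, σ_1 = -3/4, σ_2 = 0.
On [2, 4], with S_1(x) = a_1 + b_1·(x - 2) + c_1·(x - 2)² + d_1·(x - 2)³: c_1 = σ_1/2 = -3/8, d_1 = (σ_2 - σ_1)/(6h_1) = 1/16, b_1 = Δ_1 - h_1(2σ_1 + σ_2)/6 = -2.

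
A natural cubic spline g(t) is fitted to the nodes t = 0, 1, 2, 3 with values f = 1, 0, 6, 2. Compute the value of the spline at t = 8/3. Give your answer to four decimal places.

4.2617

Write M_i for g''(x_i). With h_i = 1, 1, 1 and divided differences Δ_i = -1, 6, -4, the continuity of g' gives the tridiagonal system
  1·M_0 + 4·M_1 + 1·M_2 = 6(Δ_1 - Δ_0) = 42
  1·M_1 + 4·M_2 + 1·M_3 = 6(Δ_2 - Δ_1) = -60
Natural end conditions: M_0 = M_3 = 0.
Hence M_0 = 0, M_1 = 76/5, M_2 = -94/5, M_3 = 0.
On [2, 3], g(t) = 6 + 34/15·(t - 2) - 47/5·(t - 2)² + 47/15·(t - 2)³.
With (t - 2) = 2/3: g(8/3) = 1726/405.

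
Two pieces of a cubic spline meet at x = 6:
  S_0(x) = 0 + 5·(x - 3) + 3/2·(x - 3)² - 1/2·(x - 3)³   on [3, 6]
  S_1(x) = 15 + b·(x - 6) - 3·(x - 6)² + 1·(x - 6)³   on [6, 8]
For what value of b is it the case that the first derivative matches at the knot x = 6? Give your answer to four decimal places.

0.5000

S_0'(x) = 5 + 3·(x - 3) - 3/2·(x - 3)², so S_0'(6) = 1/2. On the right, S_1'(6) = b, so b = 1/2.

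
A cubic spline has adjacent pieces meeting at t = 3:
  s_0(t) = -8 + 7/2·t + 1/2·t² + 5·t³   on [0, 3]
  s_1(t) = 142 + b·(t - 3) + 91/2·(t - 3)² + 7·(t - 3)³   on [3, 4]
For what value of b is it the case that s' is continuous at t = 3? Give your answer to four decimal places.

s_0'(t) = 7/2 + 1·t + 15·t², so s_0'(3) = 283/2. On the right, s_1'(3) = b, so b = 283/2.

141.5000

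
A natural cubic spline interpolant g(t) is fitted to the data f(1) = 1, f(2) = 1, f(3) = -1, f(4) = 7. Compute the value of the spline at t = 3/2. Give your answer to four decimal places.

1.4500

Put σ_i = g'' at the i-th knot. Here h = (1, 1, 1) and Δ = (0, -2, 8), so the interior equations h_(i-1)·σ_(i-1) + 2(h_(i-1)+h_i)·σ_i + h_i·σ_(i+1) = 6(Δ_i − Δ_(i-1)) read
  1·σ_0 + 4·σ_1 + 1·σ_2 = 6(Δ_1 - Δ_0) = -12
  1·σ_1 + 4·σ_2 + 1·σ_3 = 6(Δ_2 - Δ_1) = 60
Natural end conditions: σ_0 = σ_3 = 0.
Solving: σ_0 = 0, σ_1 = -36/5, σ_2 = 84/5, σ_3 = 0.
On [1, 2], g(t) = 1 + 6/5·(t - 1) + 0·(t - 1)² - 6/5·(t - 1)³.
With (t - 1) = 1/2: g(3/2) = 29/20.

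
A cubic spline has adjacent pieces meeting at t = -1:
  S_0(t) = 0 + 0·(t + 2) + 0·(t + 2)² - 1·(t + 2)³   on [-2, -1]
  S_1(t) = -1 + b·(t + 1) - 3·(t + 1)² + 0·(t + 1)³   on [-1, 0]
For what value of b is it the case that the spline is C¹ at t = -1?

S_0'(t) = 0 + 0·(t + 2) - 3·(t + 2)², so S_0'(-1) = -3. On the right, S_1'(-1) = b, so b = -3.

-3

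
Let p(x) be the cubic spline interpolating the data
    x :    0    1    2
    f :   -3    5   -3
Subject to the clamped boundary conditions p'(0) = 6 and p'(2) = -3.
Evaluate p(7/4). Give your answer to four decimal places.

Put m_i = p'' at the i-th knot. Here h = (1, 1) and Δ = (8, -8), so the interior equations h_(i-1)·m_(i-1) + 2(h_(i-1)+h_i)·m_i + h_i·m_(i+1) = 6(Δ_i − Δ_(i-1)) read
  1·m_0 + 4·m_1 + 1·m_2 = 6(Δ_1 - Δ_0) = -96
Clamped end conditions give two more equations: 2h_0·m_0 + h_0·m_1 = 6(Δ_0 - p'(0)) = 12 and h_1·m_1 + 2h_1·m_2 = 6(p'(2) - Δ_1) = 30.
Solving: m_0 = 51/2, m_1 = -39, m_2 = 69/2.
On [1, 2], p(x) = 5 - 3/4·(x - 1) - 39/2·(x - 1)² + 49/4·(x - 1)³.
With (x - 1) = 3/4: p(7/4) = -349/256.

-1.3633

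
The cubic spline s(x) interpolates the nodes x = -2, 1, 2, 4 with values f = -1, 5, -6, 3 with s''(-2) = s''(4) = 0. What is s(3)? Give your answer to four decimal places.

-5.8723

Write m_i for s''(x_i). With h_i = 3, 1, 2 and divided differences Δ_i = 2, -11, 9/2, the continuity of s' gives the tridiagonal system
  3·m_0 + 8·m_1 + 1·m_2 = 6(Δ_1 - Δ_0) = -78
  1·m_1 + 6·m_2 + 2·m_3 = 6(Δ_2 - Δ_1) = 93
Natural end conditions: m_0 = m_3 = 0.
Solving: m_0 = 0, m_1 = -561/47, m_2 = 822/47, m_3 = 0.
On [2, 4], s(x) = -6 - 673/94·(x - 2) + 411/47·(x - 2)² - 137/94·(x - 2)³.
With (x - 2) = 1: s(3) = -276/47.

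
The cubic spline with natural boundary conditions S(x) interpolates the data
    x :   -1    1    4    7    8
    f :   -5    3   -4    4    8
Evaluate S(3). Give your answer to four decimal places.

With σ_i denoting the second derivative at x_i, h_i = 2, 3, 3, 1, and Δ_i = (y_(i+1) − y_i)/h_i = 4, -7/3, 8/3, 4:
  2·σ_0 + 10·σ_1 + 3·σ_2 = 6(Δ_1 - Δ_0) = -38
  3·σ_1 + 12·σ_2 + 3·σ_3 = 6(Δ_2 - Δ_1) = 30
  3·σ_2 + 8·σ_3 + 1·σ_4 = 6(Δ_3 - Δ_2) = 8
Natural end conditions: σ_0 = σ_4 = 0.
Hence σ_0 = 0, σ_1 = -659/133, σ_2 = 512/133, σ_3 = -59/133, σ_4 = 0.
On [1, 4], S(x) = 3 + 278/399·(x - 1) - 659/266·(x - 1)² + 1171/2394·(x - 1)³.
With (x - 1) = 2: S(3) = -101/63.

-1.6032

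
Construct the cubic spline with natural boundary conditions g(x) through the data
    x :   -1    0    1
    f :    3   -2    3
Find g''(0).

With M_i denoting the second derivative at x_i, h_i = 1, 1, and Δ_i = (y_(i+1) − y_i)/h_i = -5, 5:
  1·M_0 + 4·M_1 + 1·M_2 = 6(Δ_1 - Δ_0) = 60
Natural end conditions: M_0 = M_2 = 0.
Solving the tridiagonal system: M_0 = 0, M_1 = 15, M_2 = 0.

15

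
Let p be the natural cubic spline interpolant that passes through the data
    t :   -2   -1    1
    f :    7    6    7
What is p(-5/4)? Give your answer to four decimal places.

6.1680

With σ_i denoting the second derivative at x_i, h_i = 1, 2, and Δ_i = (y_(i+1) − y_i)/h_i = -1, 1/2:
  1·σ_0 + 6·σ_1 + 2·σ_2 = 6(Δ_1 - Δ_0) = 9
Natural end conditions: σ_0 = σ_2 = 0.
Solving: σ_0 = 0, σ_1 = 3/2, σ_2 = 0.
On [-2, -1], p(t) = 7 - 5/4·(t + 2) + 0·(t + 2)² + 1/4·(t + 2)³.
With (t + 2) = 3/4: p(-5/4) = 1579/256.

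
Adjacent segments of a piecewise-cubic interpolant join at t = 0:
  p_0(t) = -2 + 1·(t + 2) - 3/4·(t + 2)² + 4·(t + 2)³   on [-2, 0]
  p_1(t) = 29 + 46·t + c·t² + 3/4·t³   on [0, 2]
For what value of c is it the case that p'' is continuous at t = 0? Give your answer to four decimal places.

p_0''(t) = -3/2 + 24·(t + 2), so p_0''(0) = 93/2. On the right, p_1''(0) = 2c, so c = 93/4.

23.2500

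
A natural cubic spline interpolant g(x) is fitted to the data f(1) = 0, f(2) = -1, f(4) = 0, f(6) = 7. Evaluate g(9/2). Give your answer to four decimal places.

1.3026

Let M_i = g''(x_i). Step sizes h_i = 1, 2, 2; slopes of the chords Δ_i = (y_(i+1) - y_i)/h_i = -1, 1/2, 7/2.
  1·M_0 + 6·M_1 + 2·M_2 = 6(Δ_1 - Δ_0) = 9
  2·M_1 + 8·M_2 + 2·M_3 = 6(Δ_2 - Δ_1) = 18
Natural end conditions: M_0 = M_3 = 0.
Solving: M_0 = 0, M_1 = 9/11, M_2 = 45/22, M_3 = 0.
On [4, 6], g(x) = 0 + 47/22·(x - 4) + 45/44·(x - 4)² - 15/88·(x - 4)³.
With (x - 4) = 1/2: g(9/2) = 917/704.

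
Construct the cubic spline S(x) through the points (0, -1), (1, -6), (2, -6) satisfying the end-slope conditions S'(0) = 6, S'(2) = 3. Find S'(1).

-6

With M_i denoting the second derivative at x_i, h_i = 1, 1, and Δ_i = (y_(i+1) − y_i)/h_i = -5, 0:
  1·M_0 + 4·M_1 + 1·M_2 = 6(Δ_1 - Δ_0) = 30
Clamped end conditions give two more equations: 2h_0·M_0 + h_0·M_1 = 6(Δ_0 - S'(0)) = -66 and h_1·M_1 + 2h_1·M_2 = 6(S'(2) - Δ_1) = 18.
Solving the tridiagonal system: M_0 = -42, M_1 = 18, M_2 = 0.
On [1, 2], S'(x) = b_1 + 2c_1·(x - 1) + 3d_1·(x - 1)² with b_1 = Δ_1 - h_1(2M_1 + M_2)/6 = -6, c_1 = M_1/2 = 9, d_1 = (M_2 - M_1)/(6h_1) = -3. So S'(1) = -6.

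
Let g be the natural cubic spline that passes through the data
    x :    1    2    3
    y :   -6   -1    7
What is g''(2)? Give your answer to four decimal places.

4.5000

With m_i denoting the second derivative at x_i, h_i = 1, 1, and Δ_i = (y_(i+1) − y_i)/h_i = 5, 8:
  1·m_0 + 4·m_1 + 1·m_2 = 6(Δ_1 - Δ_0) = 18
Natural end conditions: m_0 = m_2 = 0.
Forward elimination and back-substitution give m_0 = 0, m_1 = 9/2, m_2 = 0.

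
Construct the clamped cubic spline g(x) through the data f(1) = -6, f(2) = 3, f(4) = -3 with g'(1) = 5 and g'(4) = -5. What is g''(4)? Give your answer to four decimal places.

Put m_i = g'' at the i-th knot. Here h = (1, 2) and Δ = (9, -3), so the interior equations h_(i-1)·m_(i-1) + 2(h_(i-1)+h_i)·m_i + h_i·m_(i+1) = 6(Δ_i − Δ_(i-1)) read
  1·m_0 + 6·m_1 + 2·m_2 = 6(Δ_1 - Δ_0) = -72
Clamped end conditions give two more equations: 2h_0·m_0 + h_0·m_1 = 6(Δ_0 - g'(1)) = 24 and h_1·m_1 + 2h_1·m_2 = 6(g'(4) - Δ_1) = -12.
Hence m_0 = 62/3, m_1 = -52/3, m_2 = 17/3.

5.6667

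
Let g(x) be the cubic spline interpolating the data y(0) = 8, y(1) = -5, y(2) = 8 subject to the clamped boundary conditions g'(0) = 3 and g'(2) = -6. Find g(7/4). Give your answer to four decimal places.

6.8477

Put M_i = g'' at the i-th knot. Here h = (1, 1) and Δ = (-13, 13), so the interior equations h_(i-1)·M_(i-1) + 2(h_(i-1)+h_i)·M_i + h_i·M_(i+1) = 6(Δ_i − Δ_(i-1)) read
  1·M_0 + 4·M_1 + 1·M_2 = 6(Δ_1 - Δ_0) = 156
Clamped end conditions give two more equations: 2h_0·M_0 + h_0·M_1 = 6(Δ_0 - g'(0)) = -96 and h_1·M_1 + 2h_1·M_2 = 6(g'(2) - Δ_1) = -114.
Forward elimination and back-substitution give M_0 = -183/2, M_1 = 87, M_2 = -201/2.
On [1, 2], g(x) = -5 + 3/4·(x - 1) + 87/2·(x - 1)² - 125/4·(x - 1)³.
With (x - 1) = 3/4: g(7/4) = 1753/256.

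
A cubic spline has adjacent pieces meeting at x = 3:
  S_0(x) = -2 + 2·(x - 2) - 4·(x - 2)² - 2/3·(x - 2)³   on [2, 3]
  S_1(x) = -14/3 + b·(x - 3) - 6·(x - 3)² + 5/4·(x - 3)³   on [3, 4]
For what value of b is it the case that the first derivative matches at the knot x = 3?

-8

S_0'(x) = 2 - 8·(x - 2) - 2·(x - 2)², so S_0'(3) = -8. On the right, S_1'(3) = b, so b = -8.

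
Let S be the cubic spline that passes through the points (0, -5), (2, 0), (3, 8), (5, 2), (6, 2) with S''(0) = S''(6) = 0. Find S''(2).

8

Write σ_i for S''(x_i). With h_i = 2, 1, 2, 1 and divided differences Δ_i = 5/2, 8, -3, 0, the continuity of S' gives the tridiagonal system
  2·σ_0 + 6·σ_1 + 1·σ_2 = 6(Δ_1 - Δ_0) = 33
  1·σ_1 + 6·σ_2 + 2·σ_3 = 6(Δ_2 - Δ_1) = -66
  2·σ_2 + 6·σ_3 + 1·σ_4 = 6(Δ_3 - Δ_2) = 18
Natural end conditions: σ_0 = σ_4 = 0.
Forward elimination and back-substitution give σ_0 = 0, σ_1 = 8, σ_2 = -15, σ_3 = 8, σ_4 = 0.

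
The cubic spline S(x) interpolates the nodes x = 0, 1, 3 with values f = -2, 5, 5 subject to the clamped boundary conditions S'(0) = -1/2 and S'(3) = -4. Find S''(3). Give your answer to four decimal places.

Write σ_i for S''(x_i). With h_i = 1, 2 and divided differences Δ_i = 7, 0, the continuity of S' gives the tridiagonal system
  1·σ_0 + 6·σ_1 + 2·σ_2 = 6(Δ_1 - Δ_0) = -42
Clamped end conditions give two more equations: 2h_0·σ_0 + h_0·σ_1 = 6(Δ_0 - S'(0)) = 45 and h_1·σ_1 + 2h_1·σ_2 = 6(S'(3) - Δ_1) = -24.
Solving the tridiagonal system: σ_0 = 85/3, σ_1 = -35/3, σ_2 = -1/6.

-0.1667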